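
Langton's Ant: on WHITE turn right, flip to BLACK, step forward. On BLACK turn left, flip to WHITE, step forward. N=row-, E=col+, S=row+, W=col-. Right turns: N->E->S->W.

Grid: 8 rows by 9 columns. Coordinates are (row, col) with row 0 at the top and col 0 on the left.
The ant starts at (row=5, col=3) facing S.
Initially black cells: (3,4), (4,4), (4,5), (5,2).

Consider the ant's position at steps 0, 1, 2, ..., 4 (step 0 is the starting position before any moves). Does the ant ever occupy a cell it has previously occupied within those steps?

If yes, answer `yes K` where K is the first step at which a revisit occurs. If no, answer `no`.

Step 1: on WHITE (5,3): turn R to W, flip to black, move to (5,2). |black|=5 — new cell
Step 2: on BLACK (5,2): turn L to S, flip to white, move to (6,2). |black|=4 — new cell
Step 3: on WHITE (6,2): turn R to W, flip to black, move to (6,1). |black|=5 — new cell
Step 4: on WHITE (6,1): turn R to N, flip to black, move to (5,1). |black|=6 — new cell
No revisit within 4 steps.

Answer: no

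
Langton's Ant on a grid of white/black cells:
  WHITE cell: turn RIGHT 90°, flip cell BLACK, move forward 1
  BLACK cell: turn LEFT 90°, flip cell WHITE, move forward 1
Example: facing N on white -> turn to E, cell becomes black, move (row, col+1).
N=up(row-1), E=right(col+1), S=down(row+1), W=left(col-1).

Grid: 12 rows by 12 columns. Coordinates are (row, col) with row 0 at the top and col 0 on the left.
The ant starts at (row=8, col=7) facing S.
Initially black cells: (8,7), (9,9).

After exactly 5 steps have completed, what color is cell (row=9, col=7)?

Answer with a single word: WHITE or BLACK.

Answer: BLACK

Derivation:
Step 1: on BLACK (8,7): turn L to E, flip to white, move to (8,8). |black|=1
Step 2: on WHITE (8,8): turn R to S, flip to black, move to (9,8). |black|=2
Step 3: on WHITE (9,8): turn R to W, flip to black, move to (9,7). |black|=3
Step 4: on WHITE (9,7): turn R to N, flip to black, move to (8,7). |black|=4
Step 5: on WHITE (8,7): turn R to E, flip to black, move to (8,8). |black|=5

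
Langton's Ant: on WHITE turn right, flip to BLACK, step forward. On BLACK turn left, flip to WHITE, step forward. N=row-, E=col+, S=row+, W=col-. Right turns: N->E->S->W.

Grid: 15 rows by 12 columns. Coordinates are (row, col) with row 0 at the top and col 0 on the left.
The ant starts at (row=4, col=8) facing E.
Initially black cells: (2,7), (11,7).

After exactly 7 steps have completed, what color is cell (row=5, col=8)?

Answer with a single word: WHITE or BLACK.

Answer: BLACK

Derivation:
Step 1: on WHITE (4,8): turn R to S, flip to black, move to (5,8). |black|=3
Step 2: on WHITE (5,8): turn R to W, flip to black, move to (5,7). |black|=4
Step 3: on WHITE (5,7): turn R to N, flip to black, move to (4,7). |black|=5
Step 4: on WHITE (4,7): turn R to E, flip to black, move to (4,8). |black|=6
Step 5: on BLACK (4,8): turn L to N, flip to white, move to (3,8). |black|=5
Step 6: on WHITE (3,8): turn R to E, flip to black, move to (3,9). |black|=6
Step 7: on WHITE (3,9): turn R to S, flip to black, move to (4,9). |black|=7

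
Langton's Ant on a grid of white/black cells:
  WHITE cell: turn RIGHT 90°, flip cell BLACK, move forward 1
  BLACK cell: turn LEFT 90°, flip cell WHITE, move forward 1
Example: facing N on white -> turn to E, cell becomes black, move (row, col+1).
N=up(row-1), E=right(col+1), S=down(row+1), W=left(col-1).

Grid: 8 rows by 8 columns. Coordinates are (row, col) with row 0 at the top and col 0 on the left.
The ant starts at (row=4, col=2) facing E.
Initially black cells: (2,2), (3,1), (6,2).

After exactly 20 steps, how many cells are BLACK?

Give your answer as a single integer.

Step 1: on WHITE (4,2): turn R to S, flip to black, move to (5,2). |black|=4
Step 2: on WHITE (5,2): turn R to W, flip to black, move to (5,1). |black|=5
Step 3: on WHITE (5,1): turn R to N, flip to black, move to (4,1). |black|=6
Step 4: on WHITE (4,1): turn R to E, flip to black, move to (4,2). |black|=7
Step 5: on BLACK (4,2): turn L to N, flip to white, move to (3,2). |black|=6
Step 6: on WHITE (3,2): turn R to E, flip to black, move to (3,3). |black|=7
Step 7: on WHITE (3,3): turn R to S, flip to black, move to (4,3). |black|=8
Step 8: on WHITE (4,3): turn R to W, flip to black, move to (4,2). |black|=9
Step 9: on WHITE (4,2): turn R to N, flip to black, move to (3,2). |black|=10
Step 10: on BLACK (3,2): turn L to W, flip to white, move to (3,1). |black|=9
Step 11: on BLACK (3,1): turn L to S, flip to white, move to (4,1). |black|=8
Step 12: on BLACK (4,1): turn L to E, flip to white, move to (4,2). |black|=7
Step 13: on BLACK (4,2): turn L to N, flip to white, move to (3,2). |black|=6
Step 14: on WHITE (3,2): turn R to E, flip to black, move to (3,3). |black|=7
Step 15: on BLACK (3,3): turn L to N, flip to white, move to (2,3). |black|=6
Step 16: on WHITE (2,3): turn R to E, flip to black, move to (2,4). |black|=7
Step 17: on WHITE (2,4): turn R to S, flip to black, move to (3,4). |black|=8
Step 18: on WHITE (3,4): turn R to W, flip to black, move to (3,3). |black|=9
Step 19: on WHITE (3,3): turn R to N, flip to black, move to (2,3). |black|=10
Step 20: on BLACK (2,3): turn L to W, flip to white, move to (2,2). |black|=9

Answer: 9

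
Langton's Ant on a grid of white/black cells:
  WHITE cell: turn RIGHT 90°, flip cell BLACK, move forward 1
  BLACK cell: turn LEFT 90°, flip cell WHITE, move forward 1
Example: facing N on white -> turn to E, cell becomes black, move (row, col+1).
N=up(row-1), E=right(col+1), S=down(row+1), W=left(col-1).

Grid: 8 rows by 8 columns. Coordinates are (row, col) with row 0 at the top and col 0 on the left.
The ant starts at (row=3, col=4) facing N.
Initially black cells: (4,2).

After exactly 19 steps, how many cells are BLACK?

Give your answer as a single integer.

Step 1: on WHITE (3,4): turn R to E, flip to black, move to (3,5). |black|=2
Step 2: on WHITE (3,5): turn R to S, flip to black, move to (4,5). |black|=3
Step 3: on WHITE (4,5): turn R to W, flip to black, move to (4,4). |black|=4
Step 4: on WHITE (4,4): turn R to N, flip to black, move to (3,4). |black|=5
Step 5: on BLACK (3,4): turn L to W, flip to white, move to (3,3). |black|=4
Step 6: on WHITE (3,3): turn R to N, flip to black, move to (2,3). |black|=5
Step 7: on WHITE (2,3): turn R to E, flip to black, move to (2,4). |black|=6
Step 8: on WHITE (2,4): turn R to S, flip to black, move to (3,4). |black|=7
Step 9: on WHITE (3,4): turn R to W, flip to black, move to (3,3). |black|=8
Step 10: on BLACK (3,3): turn L to S, flip to white, move to (4,3). |black|=7
Step 11: on WHITE (4,3): turn R to W, flip to black, move to (4,2). |black|=8
Step 12: on BLACK (4,2): turn L to S, flip to white, move to (5,2). |black|=7
Step 13: on WHITE (5,2): turn R to W, flip to black, move to (5,1). |black|=8
Step 14: on WHITE (5,1): turn R to N, flip to black, move to (4,1). |black|=9
Step 15: on WHITE (4,1): turn R to E, flip to black, move to (4,2). |black|=10
Step 16: on WHITE (4,2): turn R to S, flip to black, move to (5,2). |black|=11
Step 17: on BLACK (5,2): turn L to E, flip to white, move to (5,3). |black|=10
Step 18: on WHITE (5,3): turn R to S, flip to black, move to (6,3). |black|=11
Step 19: on WHITE (6,3): turn R to W, flip to black, move to (6,2). |black|=12

Answer: 12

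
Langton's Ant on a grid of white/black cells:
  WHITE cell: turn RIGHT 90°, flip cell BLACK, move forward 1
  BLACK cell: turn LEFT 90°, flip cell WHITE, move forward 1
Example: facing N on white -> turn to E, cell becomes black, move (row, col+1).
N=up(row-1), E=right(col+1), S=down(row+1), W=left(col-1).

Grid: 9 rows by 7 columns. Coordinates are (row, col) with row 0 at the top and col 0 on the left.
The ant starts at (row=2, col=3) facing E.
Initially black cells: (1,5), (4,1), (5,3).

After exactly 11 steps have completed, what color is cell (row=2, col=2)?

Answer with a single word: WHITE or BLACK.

Answer: BLACK

Derivation:
Step 1: on WHITE (2,3): turn R to S, flip to black, move to (3,3). |black|=4
Step 2: on WHITE (3,3): turn R to W, flip to black, move to (3,2). |black|=5
Step 3: on WHITE (3,2): turn R to N, flip to black, move to (2,2). |black|=6
Step 4: on WHITE (2,2): turn R to E, flip to black, move to (2,3). |black|=7
Step 5: on BLACK (2,3): turn L to N, flip to white, move to (1,3). |black|=6
Step 6: on WHITE (1,3): turn R to E, flip to black, move to (1,4). |black|=7
Step 7: on WHITE (1,4): turn R to S, flip to black, move to (2,4). |black|=8
Step 8: on WHITE (2,4): turn R to W, flip to black, move to (2,3). |black|=9
Step 9: on WHITE (2,3): turn R to N, flip to black, move to (1,3). |black|=10
Step 10: on BLACK (1,3): turn L to W, flip to white, move to (1,2). |black|=9
Step 11: on WHITE (1,2): turn R to N, flip to black, move to (0,2). |black|=10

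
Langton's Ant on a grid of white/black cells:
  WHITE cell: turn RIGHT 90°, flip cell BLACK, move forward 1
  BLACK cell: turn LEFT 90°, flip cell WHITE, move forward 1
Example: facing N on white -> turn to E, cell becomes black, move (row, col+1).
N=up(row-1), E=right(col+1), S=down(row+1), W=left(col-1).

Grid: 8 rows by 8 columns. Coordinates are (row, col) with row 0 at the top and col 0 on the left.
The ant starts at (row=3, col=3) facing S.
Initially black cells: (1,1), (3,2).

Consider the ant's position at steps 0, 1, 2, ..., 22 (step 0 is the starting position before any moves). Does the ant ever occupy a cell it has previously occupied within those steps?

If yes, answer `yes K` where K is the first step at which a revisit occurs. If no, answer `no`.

Step 1: on WHITE (3,3): turn R to W, flip to black, move to (3,2). |black|=3 — new cell
Step 2: on BLACK (3,2): turn L to S, flip to white, move to (4,2). |black|=2 — new cell
Step 3: on WHITE (4,2): turn R to W, flip to black, move to (4,1). |black|=3 — new cell
Step 4: on WHITE (4,1): turn R to N, flip to black, move to (3,1). |black|=4 — new cell
Step 5: on WHITE (3,1): turn R to E, flip to black, move to (3,2). |black|=5 — REVISIT

Answer: yes 5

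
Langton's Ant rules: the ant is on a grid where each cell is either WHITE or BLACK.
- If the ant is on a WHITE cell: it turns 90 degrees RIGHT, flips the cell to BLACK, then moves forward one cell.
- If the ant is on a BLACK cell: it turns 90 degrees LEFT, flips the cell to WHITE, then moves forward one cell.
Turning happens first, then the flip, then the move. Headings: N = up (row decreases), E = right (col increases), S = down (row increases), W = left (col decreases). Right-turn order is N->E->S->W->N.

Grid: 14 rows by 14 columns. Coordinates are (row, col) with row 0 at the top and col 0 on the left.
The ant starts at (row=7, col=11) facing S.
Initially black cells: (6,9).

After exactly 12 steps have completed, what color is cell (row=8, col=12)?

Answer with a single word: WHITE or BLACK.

Step 1: on WHITE (7,11): turn R to W, flip to black, move to (7,10). |black|=2
Step 2: on WHITE (7,10): turn R to N, flip to black, move to (6,10). |black|=3
Step 3: on WHITE (6,10): turn R to E, flip to black, move to (6,11). |black|=4
Step 4: on WHITE (6,11): turn R to S, flip to black, move to (7,11). |black|=5
Step 5: on BLACK (7,11): turn L to E, flip to white, move to (7,12). |black|=4
Step 6: on WHITE (7,12): turn R to S, flip to black, move to (8,12). |black|=5
Step 7: on WHITE (8,12): turn R to W, flip to black, move to (8,11). |black|=6
Step 8: on WHITE (8,11): turn R to N, flip to black, move to (7,11). |black|=7
Step 9: on WHITE (7,11): turn R to E, flip to black, move to (7,12). |black|=8
Step 10: on BLACK (7,12): turn L to N, flip to white, move to (6,12). |black|=7
Step 11: on WHITE (6,12): turn R to E, flip to black, move to (6,13). |black|=8
Step 12: on WHITE (6,13): turn R to S, flip to black, move to (7,13). |black|=9

Answer: BLACK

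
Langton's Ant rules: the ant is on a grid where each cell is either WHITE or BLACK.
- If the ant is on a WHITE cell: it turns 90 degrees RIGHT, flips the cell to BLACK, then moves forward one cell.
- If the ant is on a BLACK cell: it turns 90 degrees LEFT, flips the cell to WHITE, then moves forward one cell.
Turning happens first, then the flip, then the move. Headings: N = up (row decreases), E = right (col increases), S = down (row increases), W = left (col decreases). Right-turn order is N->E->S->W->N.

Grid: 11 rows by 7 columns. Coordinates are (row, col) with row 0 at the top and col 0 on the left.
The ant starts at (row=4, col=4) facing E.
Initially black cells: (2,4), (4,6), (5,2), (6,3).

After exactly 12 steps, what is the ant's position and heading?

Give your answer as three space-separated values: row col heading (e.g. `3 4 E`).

Step 1: on WHITE (4,4): turn R to S, flip to black, move to (5,4). |black|=5
Step 2: on WHITE (5,4): turn R to W, flip to black, move to (5,3). |black|=6
Step 3: on WHITE (5,3): turn R to N, flip to black, move to (4,3). |black|=7
Step 4: on WHITE (4,3): turn R to E, flip to black, move to (4,4). |black|=8
Step 5: on BLACK (4,4): turn L to N, flip to white, move to (3,4). |black|=7
Step 6: on WHITE (3,4): turn R to E, flip to black, move to (3,5). |black|=8
Step 7: on WHITE (3,5): turn R to S, flip to black, move to (4,5). |black|=9
Step 8: on WHITE (4,5): turn R to W, flip to black, move to (4,4). |black|=10
Step 9: on WHITE (4,4): turn R to N, flip to black, move to (3,4). |black|=11
Step 10: on BLACK (3,4): turn L to W, flip to white, move to (3,3). |black|=10
Step 11: on WHITE (3,3): turn R to N, flip to black, move to (2,3). |black|=11
Step 12: on WHITE (2,3): turn R to E, flip to black, move to (2,4). |black|=12

Answer: 2 4 E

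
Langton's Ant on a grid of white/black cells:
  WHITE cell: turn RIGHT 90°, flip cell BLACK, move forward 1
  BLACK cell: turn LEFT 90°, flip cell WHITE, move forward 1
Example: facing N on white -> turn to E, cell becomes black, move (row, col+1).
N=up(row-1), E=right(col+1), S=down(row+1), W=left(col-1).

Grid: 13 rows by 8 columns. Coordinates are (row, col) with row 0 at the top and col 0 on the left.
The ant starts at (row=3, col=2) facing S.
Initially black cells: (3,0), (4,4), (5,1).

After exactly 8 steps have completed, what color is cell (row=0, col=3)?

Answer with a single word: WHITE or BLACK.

Step 1: on WHITE (3,2): turn R to W, flip to black, move to (3,1). |black|=4
Step 2: on WHITE (3,1): turn R to N, flip to black, move to (2,1). |black|=5
Step 3: on WHITE (2,1): turn R to E, flip to black, move to (2,2). |black|=6
Step 4: on WHITE (2,2): turn R to S, flip to black, move to (3,2). |black|=7
Step 5: on BLACK (3,2): turn L to E, flip to white, move to (3,3). |black|=6
Step 6: on WHITE (3,3): turn R to S, flip to black, move to (4,3). |black|=7
Step 7: on WHITE (4,3): turn R to W, flip to black, move to (4,2). |black|=8
Step 8: on WHITE (4,2): turn R to N, flip to black, move to (3,2). |black|=9

Answer: WHITE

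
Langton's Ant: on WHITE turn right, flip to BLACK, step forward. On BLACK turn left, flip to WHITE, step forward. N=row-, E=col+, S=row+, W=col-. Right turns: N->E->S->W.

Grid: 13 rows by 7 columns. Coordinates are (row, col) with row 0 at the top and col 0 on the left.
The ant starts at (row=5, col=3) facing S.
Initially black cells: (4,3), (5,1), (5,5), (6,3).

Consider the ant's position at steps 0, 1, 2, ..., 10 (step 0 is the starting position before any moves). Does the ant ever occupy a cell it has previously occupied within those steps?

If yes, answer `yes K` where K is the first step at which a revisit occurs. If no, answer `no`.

Step 1: on WHITE (5,3): turn R to W, flip to black, move to (5,2). |black|=5 — new cell
Step 2: on WHITE (5,2): turn R to N, flip to black, move to (4,2). |black|=6 — new cell
Step 3: on WHITE (4,2): turn R to E, flip to black, move to (4,3). |black|=7 — new cell
Step 4: on BLACK (4,3): turn L to N, flip to white, move to (3,3). |black|=6 — new cell
Step 5: on WHITE (3,3): turn R to E, flip to black, move to (3,4). |black|=7 — new cell
Step 6: on WHITE (3,4): turn R to S, flip to black, move to (4,4). |black|=8 — new cell
Step 7: on WHITE (4,4): turn R to W, flip to black, move to (4,3). |black|=9 — REVISIT

Answer: yes 7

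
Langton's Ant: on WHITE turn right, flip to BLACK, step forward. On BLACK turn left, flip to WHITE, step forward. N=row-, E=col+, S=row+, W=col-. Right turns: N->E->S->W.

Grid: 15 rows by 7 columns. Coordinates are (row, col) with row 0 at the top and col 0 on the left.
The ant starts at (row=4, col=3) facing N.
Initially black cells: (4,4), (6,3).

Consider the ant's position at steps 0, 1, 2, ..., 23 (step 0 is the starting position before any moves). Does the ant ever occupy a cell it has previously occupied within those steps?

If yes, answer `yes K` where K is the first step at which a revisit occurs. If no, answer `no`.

Answer: yes 5

Derivation:
Step 1: on WHITE (4,3): turn R to E, flip to black, move to (4,4). |black|=3 — new cell
Step 2: on BLACK (4,4): turn L to N, flip to white, move to (3,4). |black|=2 — new cell
Step 3: on WHITE (3,4): turn R to E, flip to black, move to (3,5). |black|=3 — new cell
Step 4: on WHITE (3,5): turn R to S, flip to black, move to (4,5). |black|=4 — new cell
Step 5: on WHITE (4,5): turn R to W, flip to black, move to (4,4). |black|=5 — REVISIT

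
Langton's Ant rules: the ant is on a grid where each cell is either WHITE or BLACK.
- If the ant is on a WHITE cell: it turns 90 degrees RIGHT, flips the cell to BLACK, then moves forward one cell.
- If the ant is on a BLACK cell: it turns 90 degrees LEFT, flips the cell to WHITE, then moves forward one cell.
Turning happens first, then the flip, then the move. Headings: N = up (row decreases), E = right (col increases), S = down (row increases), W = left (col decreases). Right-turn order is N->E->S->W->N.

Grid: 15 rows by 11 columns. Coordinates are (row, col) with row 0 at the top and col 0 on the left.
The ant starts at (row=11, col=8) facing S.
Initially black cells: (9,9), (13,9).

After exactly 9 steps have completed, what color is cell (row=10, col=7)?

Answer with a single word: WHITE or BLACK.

Step 1: on WHITE (11,8): turn R to W, flip to black, move to (11,7). |black|=3
Step 2: on WHITE (11,7): turn R to N, flip to black, move to (10,7). |black|=4
Step 3: on WHITE (10,7): turn R to E, flip to black, move to (10,8). |black|=5
Step 4: on WHITE (10,8): turn R to S, flip to black, move to (11,8). |black|=6
Step 5: on BLACK (11,8): turn L to E, flip to white, move to (11,9). |black|=5
Step 6: on WHITE (11,9): turn R to S, flip to black, move to (12,9). |black|=6
Step 7: on WHITE (12,9): turn R to W, flip to black, move to (12,8). |black|=7
Step 8: on WHITE (12,8): turn R to N, flip to black, move to (11,8). |black|=8
Step 9: on WHITE (11,8): turn R to E, flip to black, move to (11,9). |black|=9

Answer: BLACK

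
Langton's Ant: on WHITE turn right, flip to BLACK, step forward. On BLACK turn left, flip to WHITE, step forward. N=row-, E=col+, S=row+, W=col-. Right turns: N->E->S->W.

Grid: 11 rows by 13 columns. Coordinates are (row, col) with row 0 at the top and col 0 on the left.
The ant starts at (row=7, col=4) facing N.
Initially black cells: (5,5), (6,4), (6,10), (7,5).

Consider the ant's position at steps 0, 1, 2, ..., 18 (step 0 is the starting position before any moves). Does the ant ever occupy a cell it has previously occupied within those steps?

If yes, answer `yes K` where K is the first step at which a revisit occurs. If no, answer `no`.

Step 1: on WHITE (7,4): turn R to E, flip to black, move to (7,5). |black|=5 — new cell
Step 2: on BLACK (7,5): turn L to N, flip to white, move to (6,5). |black|=4 — new cell
Step 3: on WHITE (6,5): turn R to E, flip to black, move to (6,6). |black|=5 — new cell
Step 4: on WHITE (6,6): turn R to S, flip to black, move to (7,6). |black|=6 — new cell
Step 5: on WHITE (7,6): turn R to W, flip to black, move to (7,5). |black|=7 — REVISIT

Answer: yes 5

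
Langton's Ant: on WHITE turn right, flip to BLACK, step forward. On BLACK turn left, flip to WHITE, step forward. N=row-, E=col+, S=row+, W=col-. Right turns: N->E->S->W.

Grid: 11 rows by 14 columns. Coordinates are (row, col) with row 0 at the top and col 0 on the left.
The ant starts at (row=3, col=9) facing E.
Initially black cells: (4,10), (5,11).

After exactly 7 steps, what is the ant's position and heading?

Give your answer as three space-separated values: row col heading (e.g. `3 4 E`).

Answer: 3 10 S

Derivation:
Step 1: on WHITE (3,9): turn R to S, flip to black, move to (4,9). |black|=3
Step 2: on WHITE (4,9): turn R to W, flip to black, move to (4,8). |black|=4
Step 3: on WHITE (4,8): turn R to N, flip to black, move to (3,8). |black|=5
Step 4: on WHITE (3,8): turn R to E, flip to black, move to (3,9). |black|=6
Step 5: on BLACK (3,9): turn L to N, flip to white, move to (2,9). |black|=5
Step 6: on WHITE (2,9): turn R to E, flip to black, move to (2,10). |black|=6
Step 7: on WHITE (2,10): turn R to S, flip to black, move to (3,10). |black|=7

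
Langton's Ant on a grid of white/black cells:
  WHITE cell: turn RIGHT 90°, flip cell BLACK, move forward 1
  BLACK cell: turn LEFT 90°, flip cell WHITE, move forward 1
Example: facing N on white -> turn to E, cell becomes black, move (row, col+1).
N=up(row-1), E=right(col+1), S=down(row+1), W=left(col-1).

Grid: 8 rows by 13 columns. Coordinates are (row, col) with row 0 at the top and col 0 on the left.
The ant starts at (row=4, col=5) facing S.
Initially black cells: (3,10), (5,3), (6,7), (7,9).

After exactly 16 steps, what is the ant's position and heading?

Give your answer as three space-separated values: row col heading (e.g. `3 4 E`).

Answer: 4 5 S

Derivation:
Step 1: on WHITE (4,5): turn R to W, flip to black, move to (4,4). |black|=5
Step 2: on WHITE (4,4): turn R to N, flip to black, move to (3,4). |black|=6
Step 3: on WHITE (3,4): turn R to E, flip to black, move to (3,5). |black|=7
Step 4: on WHITE (3,5): turn R to S, flip to black, move to (4,5). |black|=8
Step 5: on BLACK (4,5): turn L to E, flip to white, move to (4,6). |black|=7
Step 6: on WHITE (4,6): turn R to S, flip to black, move to (5,6). |black|=8
Step 7: on WHITE (5,6): turn R to W, flip to black, move to (5,5). |black|=9
Step 8: on WHITE (5,5): turn R to N, flip to black, move to (4,5). |black|=10
Step 9: on WHITE (4,5): turn R to E, flip to black, move to (4,6). |black|=11
Step 10: on BLACK (4,6): turn L to N, flip to white, move to (3,6). |black|=10
Step 11: on WHITE (3,6): turn R to E, flip to black, move to (3,7). |black|=11
Step 12: on WHITE (3,7): turn R to S, flip to black, move to (4,7). |black|=12
Step 13: on WHITE (4,7): turn R to W, flip to black, move to (4,6). |black|=13
Step 14: on WHITE (4,6): turn R to N, flip to black, move to (3,6). |black|=14
Step 15: on BLACK (3,6): turn L to W, flip to white, move to (3,5). |black|=13
Step 16: on BLACK (3,5): turn L to S, flip to white, move to (4,5). |black|=12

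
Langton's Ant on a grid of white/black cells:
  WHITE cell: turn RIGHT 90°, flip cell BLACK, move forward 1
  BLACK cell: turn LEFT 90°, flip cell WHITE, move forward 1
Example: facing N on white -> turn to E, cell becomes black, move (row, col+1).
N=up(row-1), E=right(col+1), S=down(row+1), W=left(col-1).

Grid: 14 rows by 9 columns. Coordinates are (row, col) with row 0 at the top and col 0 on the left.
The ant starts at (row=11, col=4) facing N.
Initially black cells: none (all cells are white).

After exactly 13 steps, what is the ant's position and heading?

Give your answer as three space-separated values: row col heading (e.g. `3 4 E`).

Answer: 11 3 E

Derivation:
Step 1: on WHITE (11,4): turn R to E, flip to black, move to (11,5). |black|=1
Step 2: on WHITE (11,5): turn R to S, flip to black, move to (12,5). |black|=2
Step 3: on WHITE (12,5): turn R to W, flip to black, move to (12,4). |black|=3
Step 4: on WHITE (12,4): turn R to N, flip to black, move to (11,4). |black|=4
Step 5: on BLACK (11,4): turn L to W, flip to white, move to (11,3). |black|=3
Step 6: on WHITE (11,3): turn R to N, flip to black, move to (10,3). |black|=4
Step 7: on WHITE (10,3): turn R to E, flip to black, move to (10,4). |black|=5
Step 8: on WHITE (10,4): turn R to S, flip to black, move to (11,4). |black|=6
Step 9: on WHITE (11,4): turn R to W, flip to black, move to (11,3). |black|=7
Step 10: on BLACK (11,3): turn L to S, flip to white, move to (12,3). |black|=6
Step 11: on WHITE (12,3): turn R to W, flip to black, move to (12,2). |black|=7
Step 12: on WHITE (12,2): turn R to N, flip to black, move to (11,2). |black|=8
Step 13: on WHITE (11,2): turn R to E, flip to black, move to (11,3). |black|=9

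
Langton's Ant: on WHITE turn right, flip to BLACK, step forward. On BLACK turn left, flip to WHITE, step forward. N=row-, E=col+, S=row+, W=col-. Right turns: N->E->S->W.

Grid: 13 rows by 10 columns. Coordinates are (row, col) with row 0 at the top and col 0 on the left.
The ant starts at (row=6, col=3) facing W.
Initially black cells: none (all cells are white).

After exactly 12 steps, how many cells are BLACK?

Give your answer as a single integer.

Step 1: on WHITE (6,3): turn R to N, flip to black, move to (5,3). |black|=1
Step 2: on WHITE (5,3): turn R to E, flip to black, move to (5,4). |black|=2
Step 3: on WHITE (5,4): turn R to S, flip to black, move to (6,4). |black|=3
Step 4: on WHITE (6,4): turn R to W, flip to black, move to (6,3). |black|=4
Step 5: on BLACK (6,3): turn L to S, flip to white, move to (7,3). |black|=3
Step 6: on WHITE (7,3): turn R to W, flip to black, move to (7,2). |black|=4
Step 7: on WHITE (7,2): turn R to N, flip to black, move to (6,2). |black|=5
Step 8: on WHITE (6,2): turn R to E, flip to black, move to (6,3). |black|=6
Step 9: on WHITE (6,3): turn R to S, flip to black, move to (7,3). |black|=7
Step 10: on BLACK (7,3): turn L to E, flip to white, move to (7,4). |black|=6
Step 11: on WHITE (7,4): turn R to S, flip to black, move to (8,4). |black|=7
Step 12: on WHITE (8,4): turn R to W, flip to black, move to (8,3). |black|=8

Answer: 8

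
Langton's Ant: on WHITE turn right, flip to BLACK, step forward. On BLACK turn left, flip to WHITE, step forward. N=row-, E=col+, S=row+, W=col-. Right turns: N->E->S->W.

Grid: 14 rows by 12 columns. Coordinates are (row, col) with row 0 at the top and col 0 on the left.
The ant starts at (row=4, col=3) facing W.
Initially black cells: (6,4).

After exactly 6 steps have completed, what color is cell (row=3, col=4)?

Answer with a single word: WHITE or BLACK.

Step 1: on WHITE (4,3): turn R to N, flip to black, move to (3,3). |black|=2
Step 2: on WHITE (3,3): turn R to E, flip to black, move to (3,4). |black|=3
Step 3: on WHITE (3,4): turn R to S, flip to black, move to (4,4). |black|=4
Step 4: on WHITE (4,4): turn R to W, flip to black, move to (4,3). |black|=5
Step 5: on BLACK (4,3): turn L to S, flip to white, move to (5,3). |black|=4
Step 6: on WHITE (5,3): turn R to W, flip to black, move to (5,2). |black|=5

Answer: BLACK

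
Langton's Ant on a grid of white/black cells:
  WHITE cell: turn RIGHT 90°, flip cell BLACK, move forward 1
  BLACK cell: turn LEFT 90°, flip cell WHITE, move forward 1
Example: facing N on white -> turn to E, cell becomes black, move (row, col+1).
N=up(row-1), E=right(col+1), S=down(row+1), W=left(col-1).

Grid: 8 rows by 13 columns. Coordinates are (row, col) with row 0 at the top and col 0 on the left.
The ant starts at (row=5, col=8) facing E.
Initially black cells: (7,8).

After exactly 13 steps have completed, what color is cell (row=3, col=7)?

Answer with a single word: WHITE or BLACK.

Step 1: on WHITE (5,8): turn R to S, flip to black, move to (6,8). |black|=2
Step 2: on WHITE (6,8): turn R to W, flip to black, move to (6,7). |black|=3
Step 3: on WHITE (6,7): turn R to N, flip to black, move to (5,7). |black|=4
Step 4: on WHITE (5,7): turn R to E, flip to black, move to (5,8). |black|=5
Step 5: on BLACK (5,8): turn L to N, flip to white, move to (4,8). |black|=4
Step 6: on WHITE (4,8): turn R to E, flip to black, move to (4,9). |black|=5
Step 7: on WHITE (4,9): turn R to S, flip to black, move to (5,9). |black|=6
Step 8: on WHITE (5,9): turn R to W, flip to black, move to (5,8). |black|=7
Step 9: on WHITE (5,8): turn R to N, flip to black, move to (4,8). |black|=8
Step 10: on BLACK (4,8): turn L to W, flip to white, move to (4,7). |black|=7
Step 11: on WHITE (4,7): turn R to N, flip to black, move to (3,7). |black|=8
Step 12: on WHITE (3,7): turn R to E, flip to black, move to (3,8). |black|=9
Step 13: on WHITE (3,8): turn R to S, flip to black, move to (4,8). |black|=10

Answer: BLACK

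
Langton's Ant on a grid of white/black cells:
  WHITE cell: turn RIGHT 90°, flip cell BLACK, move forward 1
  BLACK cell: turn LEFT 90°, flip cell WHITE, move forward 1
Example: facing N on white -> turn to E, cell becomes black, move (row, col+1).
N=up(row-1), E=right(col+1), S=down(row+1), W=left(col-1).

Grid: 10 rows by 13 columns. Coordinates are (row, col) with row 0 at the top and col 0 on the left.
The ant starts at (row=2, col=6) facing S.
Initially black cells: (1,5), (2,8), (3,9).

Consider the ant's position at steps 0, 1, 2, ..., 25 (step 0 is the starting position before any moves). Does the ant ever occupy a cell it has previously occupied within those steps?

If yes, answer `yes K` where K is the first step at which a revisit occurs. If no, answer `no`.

Step 1: on WHITE (2,6): turn R to W, flip to black, move to (2,5). |black|=4 — new cell
Step 2: on WHITE (2,5): turn R to N, flip to black, move to (1,5). |black|=5 — new cell
Step 3: on BLACK (1,5): turn L to W, flip to white, move to (1,4). |black|=4 — new cell
Step 4: on WHITE (1,4): turn R to N, flip to black, move to (0,4). |black|=5 — new cell
Step 5: on WHITE (0,4): turn R to E, flip to black, move to (0,5). |black|=6 — new cell
Step 6: on WHITE (0,5): turn R to S, flip to black, move to (1,5). |black|=7 — REVISIT

Answer: yes 6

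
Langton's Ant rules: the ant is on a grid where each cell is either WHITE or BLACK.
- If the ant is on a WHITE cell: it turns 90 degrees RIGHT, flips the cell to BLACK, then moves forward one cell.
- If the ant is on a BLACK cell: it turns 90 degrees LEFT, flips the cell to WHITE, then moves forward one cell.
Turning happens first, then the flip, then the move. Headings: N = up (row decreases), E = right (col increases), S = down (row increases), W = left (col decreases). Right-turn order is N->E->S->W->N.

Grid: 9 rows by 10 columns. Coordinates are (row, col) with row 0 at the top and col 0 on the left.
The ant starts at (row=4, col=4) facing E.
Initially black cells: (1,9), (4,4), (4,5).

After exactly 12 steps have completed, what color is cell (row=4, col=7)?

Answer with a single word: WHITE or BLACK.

Step 1: on BLACK (4,4): turn L to N, flip to white, move to (3,4). |black|=2
Step 2: on WHITE (3,4): turn R to E, flip to black, move to (3,5). |black|=3
Step 3: on WHITE (3,5): turn R to S, flip to black, move to (4,5). |black|=4
Step 4: on BLACK (4,5): turn L to E, flip to white, move to (4,6). |black|=3
Step 5: on WHITE (4,6): turn R to S, flip to black, move to (5,6). |black|=4
Step 6: on WHITE (5,6): turn R to W, flip to black, move to (5,5). |black|=5
Step 7: on WHITE (5,5): turn R to N, flip to black, move to (4,5). |black|=6
Step 8: on WHITE (4,5): turn R to E, flip to black, move to (4,6). |black|=7
Step 9: on BLACK (4,6): turn L to N, flip to white, move to (3,6). |black|=6
Step 10: on WHITE (3,6): turn R to E, flip to black, move to (3,7). |black|=7
Step 11: on WHITE (3,7): turn R to S, flip to black, move to (4,7). |black|=8
Step 12: on WHITE (4,7): turn R to W, flip to black, move to (4,6). |black|=9

Answer: BLACK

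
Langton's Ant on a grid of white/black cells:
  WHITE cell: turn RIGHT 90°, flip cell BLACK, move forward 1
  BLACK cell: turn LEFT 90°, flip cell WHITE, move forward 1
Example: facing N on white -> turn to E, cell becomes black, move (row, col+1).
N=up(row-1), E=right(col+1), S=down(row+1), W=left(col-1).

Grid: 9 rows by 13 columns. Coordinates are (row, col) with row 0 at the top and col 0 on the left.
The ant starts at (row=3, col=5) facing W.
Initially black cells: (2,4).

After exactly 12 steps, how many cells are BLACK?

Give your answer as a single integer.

Answer: 9

Derivation:
Step 1: on WHITE (3,5): turn R to N, flip to black, move to (2,5). |black|=2
Step 2: on WHITE (2,5): turn R to E, flip to black, move to (2,6). |black|=3
Step 3: on WHITE (2,6): turn R to S, flip to black, move to (3,6). |black|=4
Step 4: on WHITE (3,6): turn R to W, flip to black, move to (3,5). |black|=5
Step 5: on BLACK (3,5): turn L to S, flip to white, move to (4,5). |black|=4
Step 6: on WHITE (4,5): turn R to W, flip to black, move to (4,4). |black|=5
Step 7: on WHITE (4,4): turn R to N, flip to black, move to (3,4). |black|=6
Step 8: on WHITE (3,4): turn R to E, flip to black, move to (3,5). |black|=7
Step 9: on WHITE (3,5): turn R to S, flip to black, move to (4,5). |black|=8
Step 10: on BLACK (4,5): turn L to E, flip to white, move to (4,6). |black|=7
Step 11: on WHITE (4,6): turn R to S, flip to black, move to (5,6). |black|=8
Step 12: on WHITE (5,6): turn R to W, flip to black, move to (5,5). |black|=9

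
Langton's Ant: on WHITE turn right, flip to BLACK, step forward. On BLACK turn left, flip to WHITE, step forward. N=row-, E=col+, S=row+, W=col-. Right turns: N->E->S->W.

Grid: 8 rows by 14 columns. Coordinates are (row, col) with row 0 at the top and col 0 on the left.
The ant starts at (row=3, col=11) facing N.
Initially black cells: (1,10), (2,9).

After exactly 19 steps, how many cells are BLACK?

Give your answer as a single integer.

Answer: 9

Derivation:
Step 1: on WHITE (3,11): turn R to E, flip to black, move to (3,12). |black|=3
Step 2: on WHITE (3,12): turn R to S, flip to black, move to (4,12). |black|=4
Step 3: on WHITE (4,12): turn R to W, flip to black, move to (4,11). |black|=5
Step 4: on WHITE (4,11): turn R to N, flip to black, move to (3,11). |black|=6
Step 5: on BLACK (3,11): turn L to W, flip to white, move to (3,10). |black|=5
Step 6: on WHITE (3,10): turn R to N, flip to black, move to (2,10). |black|=6
Step 7: on WHITE (2,10): turn R to E, flip to black, move to (2,11). |black|=7
Step 8: on WHITE (2,11): turn R to S, flip to black, move to (3,11). |black|=8
Step 9: on WHITE (3,11): turn R to W, flip to black, move to (3,10). |black|=9
Step 10: on BLACK (3,10): turn L to S, flip to white, move to (4,10). |black|=8
Step 11: on WHITE (4,10): turn R to W, flip to black, move to (4,9). |black|=9
Step 12: on WHITE (4,9): turn R to N, flip to black, move to (3,9). |black|=10
Step 13: on WHITE (3,9): turn R to E, flip to black, move to (3,10). |black|=11
Step 14: on WHITE (3,10): turn R to S, flip to black, move to (4,10). |black|=12
Step 15: on BLACK (4,10): turn L to E, flip to white, move to (4,11). |black|=11
Step 16: on BLACK (4,11): turn L to N, flip to white, move to (3,11). |black|=10
Step 17: on BLACK (3,11): turn L to W, flip to white, move to (3,10). |black|=9
Step 18: on BLACK (3,10): turn L to S, flip to white, move to (4,10). |black|=8
Step 19: on WHITE (4,10): turn R to W, flip to black, move to (4,9). |black|=9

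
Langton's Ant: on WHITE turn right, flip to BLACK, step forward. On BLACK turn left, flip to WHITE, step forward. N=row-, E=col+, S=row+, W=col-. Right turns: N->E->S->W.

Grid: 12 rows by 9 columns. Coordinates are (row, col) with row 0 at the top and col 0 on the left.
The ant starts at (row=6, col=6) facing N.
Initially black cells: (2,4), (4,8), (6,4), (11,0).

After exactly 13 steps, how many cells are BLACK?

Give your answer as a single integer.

Answer: 11

Derivation:
Step 1: on WHITE (6,6): turn R to E, flip to black, move to (6,7). |black|=5
Step 2: on WHITE (6,7): turn R to S, flip to black, move to (7,7). |black|=6
Step 3: on WHITE (7,7): turn R to W, flip to black, move to (7,6). |black|=7
Step 4: on WHITE (7,6): turn R to N, flip to black, move to (6,6). |black|=8
Step 5: on BLACK (6,6): turn L to W, flip to white, move to (6,5). |black|=7
Step 6: on WHITE (6,5): turn R to N, flip to black, move to (5,5). |black|=8
Step 7: on WHITE (5,5): turn R to E, flip to black, move to (5,6). |black|=9
Step 8: on WHITE (5,6): turn R to S, flip to black, move to (6,6). |black|=10
Step 9: on WHITE (6,6): turn R to W, flip to black, move to (6,5). |black|=11
Step 10: on BLACK (6,5): turn L to S, flip to white, move to (7,5). |black|=10
Step 11: on WHITE (7,5): turn R to W, flip to black, move to (7,4). |black|=11
Step 12: on WHITE (7,4): turn R to N, flip to black, move to (6,4). |black|=12
Step 13: on BLACK (6,4): turn L to W, flip to white, move to (6,3). |black|=11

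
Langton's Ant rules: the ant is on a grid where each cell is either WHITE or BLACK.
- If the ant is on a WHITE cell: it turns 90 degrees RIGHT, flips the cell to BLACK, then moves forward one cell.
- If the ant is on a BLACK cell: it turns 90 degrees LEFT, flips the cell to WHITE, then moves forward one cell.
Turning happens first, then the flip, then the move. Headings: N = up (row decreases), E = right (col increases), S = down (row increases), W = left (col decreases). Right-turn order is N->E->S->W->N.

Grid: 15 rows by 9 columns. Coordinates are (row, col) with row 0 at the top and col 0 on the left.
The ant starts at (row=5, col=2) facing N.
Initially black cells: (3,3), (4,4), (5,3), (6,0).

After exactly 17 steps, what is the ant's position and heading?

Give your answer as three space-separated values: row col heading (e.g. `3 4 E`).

Step 1: on WHITE (5,2): turn R to E, flip to black, move to (5,3). |black|=5
Step 2: on BLACK (5,3): turn L to N, flip to white, move to (4,3). |black|=4
Step 3: on WHITE (4,3): turn R to E, flip to black, move to (4,4). |black|=5
Step 4: on BLACK (4,4): turn L to N, flip to white, move to (3,4). |black|=4
Step 5: on WHITE (3,4): turn R to E, flip to black, move to (3,5). |black|=5
Step 6: on WHITE (3,5): turn R to S, flip to black, move to (4,5). |black|=6
Step 7: on WHITE (4,5): turn R to W, flip to black, move to (4,4). |black|=7
Step 8: on WHITE (4,4): turn R to N, flip to black, move to (3,4). |black|=8
Step 9: on BLACK (3,4): turn L to W, flip to white, move to (3,3). |black|=7
Step 10: on BLACK (3,3): turn L to S, flip to white, move to (4,3). |black|=6
Step 11: on BLACK (4,3): turn L to E, flip to white, move to (4,4). |black|=5
Step 12: on BLACK (4,4): turn L to N, flip to white, move to (3,4). |black|=4
Step 13: on WHITE (3,4): turn R to E, flip to black, move to (3,5). |black|=5
Step 14: on BLACK (3,5): turn L to N, flip to white, move to (2,5). |black|=4
Step 15: on WHITE (2,5): turn R to E, flip to black, move to (2,6). |black|=5
Step 16: on WHITE (2,6): turn R to S, flip to black, move to (3,6). |black|=6
Step 17: on WHITE (3,6): turn R to W, flip to black, move to (3,5). |black|=7

Answer: 3 5 W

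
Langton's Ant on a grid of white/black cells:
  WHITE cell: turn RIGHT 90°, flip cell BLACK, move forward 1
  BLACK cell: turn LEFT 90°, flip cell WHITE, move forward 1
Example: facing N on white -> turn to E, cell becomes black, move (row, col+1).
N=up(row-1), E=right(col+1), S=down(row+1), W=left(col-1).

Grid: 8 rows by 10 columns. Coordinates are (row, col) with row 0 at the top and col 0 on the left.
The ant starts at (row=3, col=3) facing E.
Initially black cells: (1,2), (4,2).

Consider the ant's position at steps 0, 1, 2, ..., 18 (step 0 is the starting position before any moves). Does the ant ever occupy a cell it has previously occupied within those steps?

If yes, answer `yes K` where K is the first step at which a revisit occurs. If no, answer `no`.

Answer: yes 6

Derivation:
Step 1: on WHITE (3,3): turn R to S, flip to black, move to (4,3). |black|=3 — new cell
Step 2: on WHITE (4,3): turn R to W, flip to black, move to (4,2). |black|=4 — new cell
Step 3: on BLACK (4,2): turn L to S, flip to white, move to (5,2). |black|=3 — new cell
Step 4: on WHITE (5,2): turn R to W, flip to black, move to (5,1). |black|=4 — new cell
Step 5: on WHITE (5,1): turn R to N, flip to black, move to (4,1). |black|=5 — new cell
Step 6: on WHITE (4,1): turn R to E, flip to black, move to (4,2). |black|=6 — REVISIT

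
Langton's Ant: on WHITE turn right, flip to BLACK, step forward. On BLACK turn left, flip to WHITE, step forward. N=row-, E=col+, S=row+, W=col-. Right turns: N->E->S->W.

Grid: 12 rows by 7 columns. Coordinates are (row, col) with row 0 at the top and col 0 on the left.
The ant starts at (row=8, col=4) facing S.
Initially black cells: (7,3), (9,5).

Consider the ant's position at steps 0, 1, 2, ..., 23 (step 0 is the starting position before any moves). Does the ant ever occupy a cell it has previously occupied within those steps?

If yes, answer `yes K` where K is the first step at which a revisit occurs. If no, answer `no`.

Answer: yes 6

Derivation:
Step 1: on WHITE (8,4): turn R to W, flip to black, move to (8,3). |black|=3 — new cell
Step 2: on WHITE (8,3): turn R to N, flip to black, move to (7,3). |black|=4 — new cell
Step 3: on BLACK (7,3): turn L to W, flip to white, move to (7,2). |black|=3 — new cell
Step 4: on WHITE (7,2): turn R to N, flip to black, move to (6,2). |black|=4 — new cell
Step 5: on WHITE (6,2): turn R to E, flip to black, move to (6,3). |black|=5 — new cell
Step 6: on WHITE (6,3): turn R to S, flip to black, move to (7,3). |black|=6 — REVISIT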